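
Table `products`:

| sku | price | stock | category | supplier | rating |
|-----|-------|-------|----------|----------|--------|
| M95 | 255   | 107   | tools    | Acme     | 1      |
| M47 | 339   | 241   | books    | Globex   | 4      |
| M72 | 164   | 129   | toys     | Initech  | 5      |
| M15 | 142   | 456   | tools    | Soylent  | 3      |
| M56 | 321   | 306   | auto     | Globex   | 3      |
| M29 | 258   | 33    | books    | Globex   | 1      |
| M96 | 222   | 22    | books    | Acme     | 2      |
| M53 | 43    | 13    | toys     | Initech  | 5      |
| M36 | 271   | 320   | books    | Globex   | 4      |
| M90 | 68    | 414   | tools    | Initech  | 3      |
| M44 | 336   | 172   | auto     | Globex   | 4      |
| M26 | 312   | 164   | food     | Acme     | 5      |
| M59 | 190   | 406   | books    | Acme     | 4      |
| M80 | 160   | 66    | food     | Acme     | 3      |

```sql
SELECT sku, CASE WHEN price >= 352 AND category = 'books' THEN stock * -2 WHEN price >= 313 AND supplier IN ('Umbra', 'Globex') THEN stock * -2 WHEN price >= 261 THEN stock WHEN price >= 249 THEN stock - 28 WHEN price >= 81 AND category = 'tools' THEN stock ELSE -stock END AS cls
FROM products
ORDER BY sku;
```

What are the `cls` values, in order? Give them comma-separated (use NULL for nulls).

sku=M15: price >= 81 AND category = 'tools' → 456
sku=M26: price >= 261 → 164
sku=M29: price >= 249 → 5
sku=M36: price >= 261 → 320
sku=M44: price >= 313 AND supplier IN ('Umbra', 'Globex') → -344
sku=M47: price >= 313 AND supplier IN ('Umbra', 'Globex') → -482
sku=M53: ELSE → -13
sku=M56: price >= 313 AND supplier IN ('Umbra', 'Globex') → -612
sku=M59: ELSE → -406
sku=M72: ELSE → -129
sku=M80: ELSE → -66
sku=M90: ELSE → -414
sku=M95: price >= 249 → 79
sku=M96: ELSE → -22

456, 164, 5, 320, -344, -482, -13, -612, -406, -129, -66, -414, 79, -22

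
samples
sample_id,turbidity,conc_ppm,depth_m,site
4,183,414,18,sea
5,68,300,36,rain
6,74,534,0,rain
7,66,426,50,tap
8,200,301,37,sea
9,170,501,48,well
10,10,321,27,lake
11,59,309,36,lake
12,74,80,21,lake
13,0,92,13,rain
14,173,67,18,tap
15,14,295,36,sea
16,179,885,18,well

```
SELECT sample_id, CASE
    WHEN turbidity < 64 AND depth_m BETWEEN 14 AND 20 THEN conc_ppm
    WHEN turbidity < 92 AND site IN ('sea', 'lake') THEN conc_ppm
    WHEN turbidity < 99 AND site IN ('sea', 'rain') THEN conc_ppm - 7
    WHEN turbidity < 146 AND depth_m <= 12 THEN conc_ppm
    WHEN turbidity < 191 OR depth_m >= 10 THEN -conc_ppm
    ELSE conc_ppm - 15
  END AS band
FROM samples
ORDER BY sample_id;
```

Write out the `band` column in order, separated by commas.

sample_id=4: turbidity < 191 OR depth_m >= 10 → -414
sample_id=5: turbidity < 99 AND site IN ('sea', 'rain') → 293
sample_id=6: turbidity < 99 AND site IN ('sea', 'rain') → 527
sample_id=7: turbidity < 191 OR depth_m >= 10 → -426
sample_id=8: turbidity < 191 OR depth_m >= 10 → -301
sample_id=9: turbidity < 191 OR depth_m >= 10 → -501
sample_id=10: turbidity < 92 AND site IN ('sea', 'lake') → 321
sample_id=11: turbidity < 92 AND site IN ('sea', 'lake') → 309
sample_id=12: turbidity < 92 AND site IN ('sea', 'lake') → 80
sample_id=13: turbidity < 99 AND site IN ('sea', 'rain') → 85
sample_id=14: turbidity < 191 OR depth_m >= 10 → -67
sample_id=15: turbidity < 92 AND site IN ('sea', 'lake') → 295
sample_id=16: turbidity < 191 OR depth_m >= 10 → -885

-414, 293, 527, -426, -301, -501, 321, 309, 80, 85, -67, 295, -885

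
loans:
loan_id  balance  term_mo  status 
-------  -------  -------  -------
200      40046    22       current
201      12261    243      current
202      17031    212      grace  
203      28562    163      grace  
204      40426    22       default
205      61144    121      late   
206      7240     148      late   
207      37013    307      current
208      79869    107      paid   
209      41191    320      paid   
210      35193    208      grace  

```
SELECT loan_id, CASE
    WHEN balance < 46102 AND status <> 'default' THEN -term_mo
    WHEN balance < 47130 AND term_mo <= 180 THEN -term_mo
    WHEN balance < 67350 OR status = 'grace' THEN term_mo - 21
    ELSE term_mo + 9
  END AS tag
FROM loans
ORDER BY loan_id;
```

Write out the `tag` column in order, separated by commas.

-22, -243, -212, -163, -22, 100, -148, -307, 116, -320, -208

loan_id=200: balance < 46102 AND status <> 'default' → -22
loan_id=201: balance < 46102 AND status <> 'default' → -243
loan_id=202: balance < 46102 AND status <> 'default' → -212
loan_id=203: balance < 46102 AND status <> 'default' → -163
loan_id=204: balance < 47130 AND term_mo <= 180 → -22
loan_id=205: balance < 67350 OR status = 'grace' → 100
loan_id=206: balance < 46102 AND status <> 'default' → -148
loan_id=207: balance < 46102 AND status <> 'default' → -307
loan_id=208: ELSE → 116
loan_id=209: balance < 46102 AND status <> 'default' → -320
loan_id=210: balance < 46102 AND status <> 'default' → -208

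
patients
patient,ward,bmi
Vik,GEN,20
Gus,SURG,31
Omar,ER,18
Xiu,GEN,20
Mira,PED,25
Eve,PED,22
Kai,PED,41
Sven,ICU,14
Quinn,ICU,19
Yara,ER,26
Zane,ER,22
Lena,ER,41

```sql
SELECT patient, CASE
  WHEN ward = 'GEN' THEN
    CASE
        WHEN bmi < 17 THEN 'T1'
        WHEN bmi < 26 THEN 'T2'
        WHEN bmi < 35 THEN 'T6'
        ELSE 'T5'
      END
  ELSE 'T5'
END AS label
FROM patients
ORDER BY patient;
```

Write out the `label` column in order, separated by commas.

T5, T5, T5, T5, T5, T5, T5, T5, T2, T2, T5, T5

patient=Eve: ward='PED' → outer ELSE → T5
patient=Gus: ward='SURG' → outer ELSE → T5
patient=Kai: ward='PED' → outer ELSE → T5
patient=Lena: ward='ER' → outer ELSE → T5
patient=Mira: ward='PED' → outer ELSE → T5
patient=Omar: ward='ER' → outer ELSE → T5
patient=Quinn: ward='ICU' → outer ELSE → T5
patient=Sven: ward='ICU' → outer ELSE → T5
patient=Vik: ward='GEN' → inner[bmi < 26] → T2
patient=Xiu: ward='GEN' → inner[bmi < 26] → T2
patient=Yara: ward='ER' → outer ELSE → T5
patient=Zane: ward='ER' → outer ELSE → T5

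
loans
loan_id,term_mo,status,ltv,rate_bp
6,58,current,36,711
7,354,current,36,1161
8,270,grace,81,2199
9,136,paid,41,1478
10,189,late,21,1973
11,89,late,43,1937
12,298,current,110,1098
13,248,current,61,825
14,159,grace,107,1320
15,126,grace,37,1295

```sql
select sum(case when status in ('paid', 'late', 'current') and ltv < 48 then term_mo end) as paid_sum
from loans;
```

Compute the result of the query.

826

loan_id=6: ✓ → 58
loan_id=7: ✓ → 354
loan_id=8: ✗
loan_id=9: ✓ → 136
loan_id=10: ✓ → 189
loan_id=11: ✓ → 89
loan_id=12: ✗
loan_id=13: ✗
loan_id=14: ✗
loan_id=15: ✗
paid_sum = 58 + 354 + 136 + 189 + 89 = 826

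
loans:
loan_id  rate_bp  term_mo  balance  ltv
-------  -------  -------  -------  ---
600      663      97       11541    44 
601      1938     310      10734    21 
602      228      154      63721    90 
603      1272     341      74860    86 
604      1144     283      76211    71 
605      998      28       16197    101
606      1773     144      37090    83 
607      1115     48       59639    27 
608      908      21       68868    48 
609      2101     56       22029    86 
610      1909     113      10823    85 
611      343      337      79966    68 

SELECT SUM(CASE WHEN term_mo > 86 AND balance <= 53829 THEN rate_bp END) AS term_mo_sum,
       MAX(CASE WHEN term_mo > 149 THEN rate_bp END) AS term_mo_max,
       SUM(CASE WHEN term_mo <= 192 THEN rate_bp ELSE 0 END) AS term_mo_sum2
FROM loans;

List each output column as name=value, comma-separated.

[term_mo_sum: term_mo > 86 AND balance <= 53829]
loan_id=600: ✓ → 663
loan_id=601: ✓ → 1938
loan_id=602: ✗
loan_id=603: ✗
loan_id=604: ✗
loan_id=605: ✗
loan_id=606: ✓ → 1773
loan_id=607: ✗
loan_id=608: ✗
loan_id=609: ✗
loan_id=610: ✓ → 1909
loan_id=611: ✗
term_mo_sum = 663 + 1938 + 1773 + 1909 = 6283
—
[term_mo_max: term_mo > 149]
loan_id=600: ✗
loan_id=601: ✓ → 1938
loan_id=602: ✓ → 228
loan_id=603: ✓ → 1272
loan_id=604: ✓ → 1144
loan_id=605: ✗
loan_id=606: ✗
loan_id=607: ✗
loan_id=608: ✗
loan_id=609: ✗
loan_id=610: ✗
loan_id=611: ✓ → 343
term_mo_max = MAX(1938, 228, 1272, 1144, 343) = 1938
—
[term_mo_sum2: term_mo <= 192]
loan_id=600: ✓ → 663
loan_id=601: ✗
loan_id=602: ✓ → 228
loan_id=603: ✗
loan_id=604: ✗
loan_id=605: ✓ → 998
loan_id=606: ✓ → 1773
loan_id=607: ✓ → 1115
loan_id=608: ✓ → 908
loan_id=609: ✓ → 2101
loan_id=610: ✓ → 1909
loan_id=611: ✗
term_mo_sum2 = 663 + 228 + 998 + 1773 + 1115 + 908 + 2101 + 1909 = 9695

term_mo_sum=6283, term_mo_max=1938, term_mo_sum2=9695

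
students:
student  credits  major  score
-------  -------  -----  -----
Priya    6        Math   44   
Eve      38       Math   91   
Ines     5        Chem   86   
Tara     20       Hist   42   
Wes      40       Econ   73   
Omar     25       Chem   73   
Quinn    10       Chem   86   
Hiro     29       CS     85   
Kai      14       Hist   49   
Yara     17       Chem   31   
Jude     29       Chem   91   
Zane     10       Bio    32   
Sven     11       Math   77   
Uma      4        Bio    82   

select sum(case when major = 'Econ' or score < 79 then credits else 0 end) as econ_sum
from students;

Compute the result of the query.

143

student=Priya: ✓ → 6
student=Eve: ✗
student=Ines: ✗
student=Tara: ✓ → 20
student=Wes: ✓ → 40
student=Omar: ✓ → 25
student=Quinn: ✗
student=Hiro: ✗
student=Kai: ✓ → 14
student=Yara: ✓ → 17
student=Jude: ✗
student=Zane: ✓ → 10
student=Sven: ✓ → 11
student=Uma: ✗
econ_sum = 6 + 20 + 40 + 25 + 14 + 17 + 10 + 11 = 143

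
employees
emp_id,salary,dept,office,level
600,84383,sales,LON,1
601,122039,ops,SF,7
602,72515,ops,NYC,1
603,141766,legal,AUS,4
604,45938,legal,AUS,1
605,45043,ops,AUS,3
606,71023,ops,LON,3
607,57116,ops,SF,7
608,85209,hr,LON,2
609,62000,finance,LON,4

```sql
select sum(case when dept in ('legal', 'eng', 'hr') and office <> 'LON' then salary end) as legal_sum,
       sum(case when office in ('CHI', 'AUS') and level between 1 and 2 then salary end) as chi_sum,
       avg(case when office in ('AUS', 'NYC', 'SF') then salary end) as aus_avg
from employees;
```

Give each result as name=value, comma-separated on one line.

[legal_sum: dept in ('legal', 'eng', 'hr') and office <> 'LON']
emp_id=600: ✗
emp_id=601: ✗
emp_id=602: ✗
emp_id=603: ✓ → 141766
emp_id=604: ✓ → 45938
emp_id=605: ✗
emp_id=606: ✗
emp_id=607: ✗
emp_id=608: ✗
emp_id=609: ✗
legal_sum = 141766 + 45938 = 187704
—
[chi_sum: office in ('CHI', 'AUS') and level between 1 and 2]
emp_id=600: ✗
emp_id=601: ✗
emp_id=602: ✗
emp_id=603: ✗
emp_id=604: ✓ → 45938
emp_id=605: ✗
emp_id=606: ✗
emp_id=607: ✗
emp_id=608: ✗
emp_id=609: ✗
chi_sum = 45938
—
[aus_avg: office in ('AUS', 'NYC', 'SF')]
emp_id=600: ✗
emp_id=601: ✓ → 122039
emp_id=602: ✓ → 72515
emp_id=603: ✓ → 141766
emp_id=604: ✓ → 45938
emp_id=605: ✓ → 45043
emp_id=606: ✗
emp_id=607: ✓ → 57116
emp_id=608: ✗
emp_id=609: ✗
aus_avg = (122039 + 72515 + 141766 + 45938 + 45043 + 57116) / 6 = 80736.1666666667

legal_sum=187704, chi_sum=45938, aus_avg=80736.1666666667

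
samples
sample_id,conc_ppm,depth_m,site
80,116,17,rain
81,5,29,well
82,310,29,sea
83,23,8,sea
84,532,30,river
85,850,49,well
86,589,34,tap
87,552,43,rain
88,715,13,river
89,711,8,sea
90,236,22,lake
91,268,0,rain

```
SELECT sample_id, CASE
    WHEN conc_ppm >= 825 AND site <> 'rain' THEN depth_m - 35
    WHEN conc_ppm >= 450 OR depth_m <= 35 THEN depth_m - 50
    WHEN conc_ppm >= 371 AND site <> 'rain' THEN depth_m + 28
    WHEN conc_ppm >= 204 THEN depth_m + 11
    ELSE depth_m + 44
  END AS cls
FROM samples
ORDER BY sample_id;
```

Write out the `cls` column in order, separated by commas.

sample_id=80: conc_ppm >= 450 OR depth_m <= 35 → -33
sample_id=81: conc_ppm >= 450 OR depth_m <= 35 → -21
sample_id=82: conc_ppm >= 450 OR depth_m <= 35 → -21
sample_id=83: conc_ppm >= 450 OR depth_m <= 35 → -42
sample_id=84: conc_ppm >= 450 OR depth_m <= 35 → -20
sample_id=85: conc_ppm >= 825 AND site <> 'rain' → 14
sample_id=86: conc_ppm >= 450 OR depth_m <= 35 → -16
sample_id=87: conc_ppm >= 450 OR depth_m <= 35 → -7
sample_id=88: conc_ppm >= 450 OR depth_m <= 35 → -37
sample_id=89: conc_ppm >= 450 OR depth_m <= 35 → -42
sample_id=90: conc_ppm >= 450 OR depth_m <= 35 → -28
sample_id=91: conc_ppm >= 450 OR depth_m <= 35 → -50

-33, -21, -21, -42, -20, 14, -16, -7, -37, -42, -28, -50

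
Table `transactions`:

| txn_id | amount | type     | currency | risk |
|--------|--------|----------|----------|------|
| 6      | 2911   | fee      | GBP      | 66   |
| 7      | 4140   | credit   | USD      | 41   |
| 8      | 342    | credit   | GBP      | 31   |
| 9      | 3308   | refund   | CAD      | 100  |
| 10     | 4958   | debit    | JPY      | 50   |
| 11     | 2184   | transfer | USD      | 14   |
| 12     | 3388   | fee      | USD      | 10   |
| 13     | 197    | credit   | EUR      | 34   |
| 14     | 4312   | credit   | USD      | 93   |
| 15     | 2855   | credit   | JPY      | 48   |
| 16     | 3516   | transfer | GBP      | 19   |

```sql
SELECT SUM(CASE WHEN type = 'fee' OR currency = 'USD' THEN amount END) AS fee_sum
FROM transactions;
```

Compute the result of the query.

16935

txn_id=6: ✓ → 2911
txn_id=7: ✓ → 4140
txn_id=8: ✗
txn_id=9: ✗
txn_id=10: ✗
txn_id=11: ✓ → 2184
txn_id=12: ✓ → 3388
txn_id=13: ✗
txn_id=14: ✓ → 4312
txn_id=15: ✗
txn_id=16: ✗
fee_sum = 2911 + 4140 + 2184 + 3388 + 4312 = 16935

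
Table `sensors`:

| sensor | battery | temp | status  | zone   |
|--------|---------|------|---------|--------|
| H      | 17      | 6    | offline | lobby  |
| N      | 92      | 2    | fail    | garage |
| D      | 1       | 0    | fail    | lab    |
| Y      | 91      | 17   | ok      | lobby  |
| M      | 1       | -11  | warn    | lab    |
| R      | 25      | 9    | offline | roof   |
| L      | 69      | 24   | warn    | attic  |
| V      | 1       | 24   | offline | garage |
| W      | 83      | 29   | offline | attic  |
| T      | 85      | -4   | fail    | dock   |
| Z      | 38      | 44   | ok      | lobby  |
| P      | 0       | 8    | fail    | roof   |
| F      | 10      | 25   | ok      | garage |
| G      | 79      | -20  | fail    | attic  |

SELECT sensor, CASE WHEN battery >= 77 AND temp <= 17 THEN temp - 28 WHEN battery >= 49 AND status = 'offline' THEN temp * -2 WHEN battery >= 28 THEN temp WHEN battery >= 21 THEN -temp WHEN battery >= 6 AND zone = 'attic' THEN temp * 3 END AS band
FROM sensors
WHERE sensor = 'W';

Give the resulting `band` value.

-58

sensor = W: battery=83, temp=29, status=offline, zone=attic.
battery >= 77 AND temp <= 17 → false
battery >= 49 AND status = 'offline' → true → -58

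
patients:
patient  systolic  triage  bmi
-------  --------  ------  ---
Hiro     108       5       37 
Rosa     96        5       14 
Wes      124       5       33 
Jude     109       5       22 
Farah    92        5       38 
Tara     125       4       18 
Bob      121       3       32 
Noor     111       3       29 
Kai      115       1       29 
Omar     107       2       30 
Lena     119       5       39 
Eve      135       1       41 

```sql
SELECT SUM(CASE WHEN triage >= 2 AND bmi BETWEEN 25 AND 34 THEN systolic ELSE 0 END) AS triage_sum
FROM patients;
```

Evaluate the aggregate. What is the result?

463

patient=Hiro: ✗
patient=Rosa: ✗
patient=Wes: ✓ → 124
patient=Jude: ✗
patient=Farah: ✗
patient=Tara: ✗
patient=Bob: ✓ → 121
patient=Noor: ✓ → 111
patient=Kai: ✗
patient=Omar: ✓ → 107
patient=Lena: ✗
patient=Eve: ✗
triage_sum = 124 + 121 + 111 + 107 = 463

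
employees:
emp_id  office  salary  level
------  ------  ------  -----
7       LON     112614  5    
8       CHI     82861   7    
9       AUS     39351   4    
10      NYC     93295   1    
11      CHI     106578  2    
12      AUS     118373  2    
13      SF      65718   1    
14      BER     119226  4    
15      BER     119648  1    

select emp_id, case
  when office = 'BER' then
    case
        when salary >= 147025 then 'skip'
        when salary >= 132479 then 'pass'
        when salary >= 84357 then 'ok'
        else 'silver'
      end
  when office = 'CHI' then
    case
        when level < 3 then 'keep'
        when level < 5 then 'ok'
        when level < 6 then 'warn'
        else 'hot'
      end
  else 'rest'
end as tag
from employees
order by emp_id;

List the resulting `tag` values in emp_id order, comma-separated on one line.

emp_id=7: office='LON' → outer ELSE → rest
emp_id=8: office='CHI' → inner[ELSE] → hot
emp_id=9: office='AUS' → outer ELSE → rest
emp_id=10: office='NYC' → outer ELSE → rest
emp_id=11: office='CHI' → inner[level < 3] → keep
emp_id=12: office='AUS' → outer ELSE → rest
emp_id=13: office='SF' → outer ELSE → rest
emp_id=14: office='BER' → inner[salary >= 84357] → ok
emp_id=15: office='BER' → inner[salary >= 84357] → ok

rest, hot, rest, rest, keep, rest, rest, ok, ok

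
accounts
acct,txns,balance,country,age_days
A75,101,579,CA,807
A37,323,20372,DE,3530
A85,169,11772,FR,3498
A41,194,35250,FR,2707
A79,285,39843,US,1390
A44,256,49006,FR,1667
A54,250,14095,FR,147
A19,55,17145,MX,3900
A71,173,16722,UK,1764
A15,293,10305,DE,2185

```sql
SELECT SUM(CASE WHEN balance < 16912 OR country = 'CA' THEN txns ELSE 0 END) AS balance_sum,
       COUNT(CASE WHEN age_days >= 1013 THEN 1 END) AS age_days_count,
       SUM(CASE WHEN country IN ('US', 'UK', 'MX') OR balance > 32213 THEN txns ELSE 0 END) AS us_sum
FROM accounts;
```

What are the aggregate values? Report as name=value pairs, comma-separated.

[balance_sum: balance < 16912 OR country = 'CA']
acct=A75: ✓ → 101
acct=A37: ✗
acct=A85: ✓ → 169
acct=A41: ✗
acct=A79: ✗
acct=A44: ✗
acct=A54: ✓ → 250
acct=A19: ✗
acct=A71: ✓ → 173
acct=A15: ✓ → 293
balance_sum = 101 + 169 + 250 + 173 + 293 = 986
—
[age_days_count: age_days >= 1013]
acct=A75: ✗
acct=A37: ✓ → 1
acct=A85: ✓ → 1
acct=A41: ✓ → 1
acct=A79: ✓ → 1
acct=A44: ✓ → 1
acct=A54: ✗
acct=A19: ✓ → 1
acct=A71: ✓ → 1
acct=A15: ✓ → 1
age_days_count = COUNT(1, 1, 1, 1, 1, 1, 1, 1) = 8
—
[us_sum: country IN ('US', 'UK', 'MX') OR balance > 32213]
acct=A75: ✗
acct=A37: ✗
acct=A85: ✗
acct=A41: ✓ → 194
acct=A79: ✓ → 285
acct=A44: ✓ → 256
acct=A54: ✗
acct=A19: ✓ → 55
acct=A71: ✓ → 173
acct=A15: ✗
us_sum = 194 + 285 + 256 + 55 + 173 = 963

balance_sum=986, age_days_count=8, us_sum=963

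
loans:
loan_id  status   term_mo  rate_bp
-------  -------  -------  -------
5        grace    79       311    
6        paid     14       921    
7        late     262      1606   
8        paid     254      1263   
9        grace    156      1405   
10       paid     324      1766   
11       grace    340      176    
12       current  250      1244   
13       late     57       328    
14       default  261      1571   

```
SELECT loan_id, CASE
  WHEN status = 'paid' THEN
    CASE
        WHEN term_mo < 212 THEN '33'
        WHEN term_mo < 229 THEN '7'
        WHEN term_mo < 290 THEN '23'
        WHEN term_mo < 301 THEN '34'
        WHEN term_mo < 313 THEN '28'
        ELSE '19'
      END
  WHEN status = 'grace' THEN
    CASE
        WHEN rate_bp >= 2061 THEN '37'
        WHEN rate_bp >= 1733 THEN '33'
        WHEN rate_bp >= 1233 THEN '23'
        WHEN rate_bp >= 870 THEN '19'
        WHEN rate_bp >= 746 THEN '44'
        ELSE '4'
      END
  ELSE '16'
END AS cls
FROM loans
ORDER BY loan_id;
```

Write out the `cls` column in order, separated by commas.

loan_id=5: status='grace' → inner[ELSE] → 4
loan_id=6: status='paid' → inner[term_mo < 212] → 33
loan_id=7: status='late' → outer ELSE → 16
loan_id=8: status='paid' → inner[term_mo < 290] → 23
loan_id=9: status='grace' → inner[rate_bp >= 1233] → 23
loan_id=10: status='paid' → inner[ELSE] → 19
loan_id=11: status='grace' → inner[ELSE] → 4
loan_id=12: status='current' → outer ELSE → 16
loan_id=13: status='late' → outer ELSE → 16
loan_id=14: status='default' → outer ELSE → 16

4, 33, 16, 23, 23, 19, 4, 16, 16, 16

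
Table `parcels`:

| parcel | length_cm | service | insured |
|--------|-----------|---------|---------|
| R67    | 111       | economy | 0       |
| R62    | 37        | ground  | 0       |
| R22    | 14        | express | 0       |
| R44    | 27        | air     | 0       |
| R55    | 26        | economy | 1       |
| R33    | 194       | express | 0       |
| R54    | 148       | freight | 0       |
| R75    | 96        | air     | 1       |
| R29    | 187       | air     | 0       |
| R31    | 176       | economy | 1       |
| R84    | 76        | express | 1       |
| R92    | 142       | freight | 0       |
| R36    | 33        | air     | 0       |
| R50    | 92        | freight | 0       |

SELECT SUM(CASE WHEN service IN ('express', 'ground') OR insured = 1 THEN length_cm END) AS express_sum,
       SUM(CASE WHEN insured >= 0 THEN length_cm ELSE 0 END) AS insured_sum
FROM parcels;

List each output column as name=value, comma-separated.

[express_sum: service IN ('express', 'ground') OR insured = 1]
parcel=R67: ✗
parcel=R62: ✓ → 37
parcel=R22: ✓ → 14
parcel=R44: ✗
parcel=R55: ✓ → 26
parcel=R33: ✓ → 194
parcel=R54: ✗
parcel=R75: ✓ → 96
parcel=R29: ✗
parcel=R31: ✓ → 176
parcel=R84: ✓ → 76
parcel=R92: ✗
parcel=R36: ✗
parcel=R50: ✗
express_sum = 37 + 14 + 26 + 194 + 96 + 176 + 76 = 619
—
[insured_sum: insured >= 0]
parcel=R67: ✓ → 111
parcel=R62: ✓ → 37
parcel=R22: ✓ → 14
parcel=R44: ✓ → 27
parcel=R55: ✓ → 26
parcel=R33: ✓ → 194
parcel=R54: ✓ → 148
parcel=R75: ✓ → 96
parcel=R29: ✓ → 187
parcel=R31: ✓ → 176
parcel=R84: ✓ → 76
parcel=R92: ✓ → 142
parcel=R36: ✓ → 33
parcel=R50: ✓ → 92
insured_sum = 111 + 37 + 14 + 27 + 26 + 194 + 148 + 96 + 187 + 176 + 76 + 142 + 33 + 92 = 1359

express_sum=619, insured_sum=1359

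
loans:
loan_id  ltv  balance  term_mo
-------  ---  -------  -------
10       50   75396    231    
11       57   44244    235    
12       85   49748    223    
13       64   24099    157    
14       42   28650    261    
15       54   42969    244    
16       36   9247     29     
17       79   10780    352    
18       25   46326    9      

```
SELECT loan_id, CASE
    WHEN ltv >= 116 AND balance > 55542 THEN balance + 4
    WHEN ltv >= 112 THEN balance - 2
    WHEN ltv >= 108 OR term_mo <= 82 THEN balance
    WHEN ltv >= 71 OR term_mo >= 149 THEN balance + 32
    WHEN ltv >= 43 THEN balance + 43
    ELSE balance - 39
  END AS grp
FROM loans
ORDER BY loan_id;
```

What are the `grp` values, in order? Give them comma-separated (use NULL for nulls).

loan_id=10: ltv >= 71 OR term_mo >= 149 → 75428
loan_id=11: ltv >= 71 OR term_mo >= 149 → 44276
loan_id=12: ltv >= 71 OR term_mo >= 149 → 49780
loan_id=13: ltv >= 71 OR term_mo >= 149 → 24131
loan_id=14: ltv >= 71 OR term_mo >= 149 → 28682
loan_id=15: ltv >= 71 OR term_mo >= 149 → 43001
loan_id=16: ltv >= 108 OR term_mo <= 82 → 9247
loan_id=17: ltv >= 71 OR term_mo >= 149 → 10812
loan_id=18: ltv >= 108 OR term_mo <= 82 → 46326

75428, 44276, 49780, 24131, 28682, 43001, 9247, 10812, 46326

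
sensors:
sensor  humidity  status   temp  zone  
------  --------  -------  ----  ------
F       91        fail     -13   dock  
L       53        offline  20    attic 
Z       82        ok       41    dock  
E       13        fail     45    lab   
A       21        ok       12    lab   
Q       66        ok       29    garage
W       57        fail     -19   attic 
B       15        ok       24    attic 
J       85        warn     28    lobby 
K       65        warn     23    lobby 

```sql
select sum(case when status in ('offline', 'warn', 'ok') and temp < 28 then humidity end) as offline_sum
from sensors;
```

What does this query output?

sensor=F: ✗
sensor=L: ✓ → 53
sensor=Z: ✗
sensor=E: ✗
sensor=A: ✓ → 21
sensor=Q: ✗
sensor=W: ✗
sensor=B: ✓ → 15
sensor=J: ✗
sensor=K: ✓ → 65
offline_sum = 53 + 21 + 15 + 65 = 154

154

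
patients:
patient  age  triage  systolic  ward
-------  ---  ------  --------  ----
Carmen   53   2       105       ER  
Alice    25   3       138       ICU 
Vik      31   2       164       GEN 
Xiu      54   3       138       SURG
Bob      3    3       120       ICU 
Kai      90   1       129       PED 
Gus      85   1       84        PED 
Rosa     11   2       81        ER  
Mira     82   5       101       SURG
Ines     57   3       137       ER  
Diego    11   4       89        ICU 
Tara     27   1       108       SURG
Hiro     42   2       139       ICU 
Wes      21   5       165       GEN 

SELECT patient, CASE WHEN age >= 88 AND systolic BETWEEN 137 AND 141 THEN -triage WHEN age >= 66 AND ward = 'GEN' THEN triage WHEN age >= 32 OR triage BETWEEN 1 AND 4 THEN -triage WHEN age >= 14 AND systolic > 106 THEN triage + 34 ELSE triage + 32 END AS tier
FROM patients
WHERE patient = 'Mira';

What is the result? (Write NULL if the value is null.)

-5

patient = Mira: age=82, triage=5, systolic=101, ward=SURG.
age >= 88 AND systolic BETWEEN 137 AND 141 → false
age >= 66 AND ward = 'GEN' → false
age >= 32 OR triage BETWEEN 1 AND 4 → true → -5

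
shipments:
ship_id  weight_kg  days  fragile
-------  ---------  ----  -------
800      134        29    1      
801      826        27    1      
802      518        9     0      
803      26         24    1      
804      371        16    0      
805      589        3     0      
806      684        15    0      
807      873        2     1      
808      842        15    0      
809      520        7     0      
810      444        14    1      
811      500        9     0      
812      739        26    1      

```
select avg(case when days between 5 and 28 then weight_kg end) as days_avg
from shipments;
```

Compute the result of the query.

ship_id=800: ✗
ship_id=801: ✓ → 826
ship_id=802: ✓ → 518
ship_id=803: ✓ → 26
ship_id=804: ✓ → 371
ship_id=805: ✗
ship_id=806: ✓ → 684
ship_id=807: ✗
ship_id=808: ✓ → 842
ship_id=809: ✓ → 520
ship_id=810: ✓ → 444
ship_id=811: ✓ → 500
ship_id=812: ✓ → 739
days_avg = (826 + 518 + 26 + 371 + 684 + 842 + 520 + 444 + 500 + 739) / 10 = 547

547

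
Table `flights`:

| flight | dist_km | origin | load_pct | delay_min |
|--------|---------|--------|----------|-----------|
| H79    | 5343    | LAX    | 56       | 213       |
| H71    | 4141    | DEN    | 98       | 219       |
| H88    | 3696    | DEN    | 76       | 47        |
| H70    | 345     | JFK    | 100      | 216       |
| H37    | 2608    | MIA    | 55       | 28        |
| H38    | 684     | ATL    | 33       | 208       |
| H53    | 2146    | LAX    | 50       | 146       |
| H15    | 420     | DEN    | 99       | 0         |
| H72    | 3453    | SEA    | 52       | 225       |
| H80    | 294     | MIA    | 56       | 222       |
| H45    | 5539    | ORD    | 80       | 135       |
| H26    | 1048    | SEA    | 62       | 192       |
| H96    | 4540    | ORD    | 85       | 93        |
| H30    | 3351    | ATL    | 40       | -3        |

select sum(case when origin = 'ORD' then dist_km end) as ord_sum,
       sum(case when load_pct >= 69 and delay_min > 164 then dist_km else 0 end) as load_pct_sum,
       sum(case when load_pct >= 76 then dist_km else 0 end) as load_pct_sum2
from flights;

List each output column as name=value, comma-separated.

[ord_sum: origin = 'ORD']
flight=H79: ✗
flight=H71: ✗
flight=H88: ✗
flight=H70: ✗
flight=H37: ✗
flight=H38: ✗
flight=H53: ✗
flight=H15: ✗
flight=H72: ✗
flight=H80: ✗
flight=H45: ✓ → 5539
flight=H26: ✗
flight=H96: ✓ → 4540
flight=H30: ✗
ord_sum = 5539 + 4540 = 10079
—
[load_pct_sum: load_pct >= 69 and delay_min > 164]
flight=H79: ✗
flight=H71: ✓ → 4141
flight=H88: ✗
flight=H70: ✓ → 345
flight=H37: ✗
flight=H38: ✗
flight=H53: ✗
flight=H15: ✗
flight=H72: ✗
flight=H80: ✗
flight=H45: ✗
flight=H26: ✗
flight=H96: ✗
flight=H30: ✗
load_pct_sum = 4141 + 345 = 4486
—
[load_pct_sum2: load_pct >= 76]
flight=H79: ✗
flight=H71: ✓ → 4141
flight=H88: ✓ → 3696
flight=H70: ✓ → 345
flight=H37: ✗
flight=H38: ✗
flight=H53: ✗
flight=H15: ✓ → 420
flight=H72: ✗
flight=H80: ✗
flight=H45: ✓ → 5539
flight=H26: ✗
flight=H96: ✓ → 4540
flight=H30: ✗
load_pct_sum2 = 4141 + 3696 + 345 + 420 + 5539 + 4540 = 18681

ord_sum=10079, load_pct_sum=4486, load_pct_sum2=18681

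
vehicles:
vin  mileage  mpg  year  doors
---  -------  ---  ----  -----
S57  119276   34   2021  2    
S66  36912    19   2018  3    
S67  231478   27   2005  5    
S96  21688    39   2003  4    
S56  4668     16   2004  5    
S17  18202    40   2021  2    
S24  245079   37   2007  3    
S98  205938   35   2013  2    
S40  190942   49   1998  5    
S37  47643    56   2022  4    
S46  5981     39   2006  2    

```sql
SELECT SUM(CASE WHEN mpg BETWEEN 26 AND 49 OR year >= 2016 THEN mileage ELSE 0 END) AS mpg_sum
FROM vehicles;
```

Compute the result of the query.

1123139

vin=S57: ✓ → 119276
vin=S66: ✓ → 36912
vin=S67: ✓ → 231478
vin=S96: ✓ → 21688
vin=S56: ✗
vin=S17: ✓ → 18202
vin=S24: ✓ → 245079
vin=S98: ✓ → 205938
vin=S40: ✓ → 190942
vin=S37: ✓ → 47643
vin=S46: ✓ → 5981
mpg_sum = 119276 + 36912 + 231478 + 21688 + 18202 + 245079 + 205938 + 190942 + 47643 + 5981 = 1123139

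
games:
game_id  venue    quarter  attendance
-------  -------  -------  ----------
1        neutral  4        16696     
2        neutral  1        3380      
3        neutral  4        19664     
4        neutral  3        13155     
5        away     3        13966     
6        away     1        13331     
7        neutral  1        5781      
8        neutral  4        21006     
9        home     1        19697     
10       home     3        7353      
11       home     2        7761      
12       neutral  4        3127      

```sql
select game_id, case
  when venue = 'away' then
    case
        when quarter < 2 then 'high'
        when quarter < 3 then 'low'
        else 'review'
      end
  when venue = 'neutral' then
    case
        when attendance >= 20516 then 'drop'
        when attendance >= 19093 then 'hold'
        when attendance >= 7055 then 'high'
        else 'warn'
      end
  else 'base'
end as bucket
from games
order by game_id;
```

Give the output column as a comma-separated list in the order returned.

game_id=1: venue='neutral' → inner[attendance >= 7055] → high
game_id=2: venue='neutral' → inner[ELSE] → warn
game_id=3: venue='neutral' → inner[attendance >= 19093] → hold
game_id=4: venue='neutral' → inner[attendance >= 7055] → high
game_id=5: venue='away' → inner[ELSE] → review
game_id=6: venue='away' → inner[quarter < 2] → high
game_id=7: venue='neutral' → inner[ELSE] → warn
game_id=8: venue='neutral' → inner[attendance >= 20516] → drop
game_id=9: venue='home' → outer ELSE → base
game_id=10: venue='home' → outer ELSE → base
game_id=11: venue='home' → outer ELSE → base
game_id=12: venue='neutral' → inner[ELSE] → warn

high, warn, hold, high, review, high, warn, drop, base, base, base, warn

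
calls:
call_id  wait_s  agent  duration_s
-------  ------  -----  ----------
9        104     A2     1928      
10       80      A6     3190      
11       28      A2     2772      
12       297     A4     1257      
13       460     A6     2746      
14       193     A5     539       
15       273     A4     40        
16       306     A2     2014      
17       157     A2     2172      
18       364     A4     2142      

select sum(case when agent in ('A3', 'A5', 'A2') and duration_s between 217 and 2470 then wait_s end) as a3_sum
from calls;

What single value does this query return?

760

call_id=9: ✓ → 104
call_id=10: ✗
call_id=11: ✗
call_id=12: ✗
call_id=13: ✗
call_id=14: ✓ → 193
call_id=15: ✗
call_id=16: ✓ → 306
call_id=17: ✓ → 157
call_id=18: ✗
a3_sum = 104 + 193 + 306 + 157 = 760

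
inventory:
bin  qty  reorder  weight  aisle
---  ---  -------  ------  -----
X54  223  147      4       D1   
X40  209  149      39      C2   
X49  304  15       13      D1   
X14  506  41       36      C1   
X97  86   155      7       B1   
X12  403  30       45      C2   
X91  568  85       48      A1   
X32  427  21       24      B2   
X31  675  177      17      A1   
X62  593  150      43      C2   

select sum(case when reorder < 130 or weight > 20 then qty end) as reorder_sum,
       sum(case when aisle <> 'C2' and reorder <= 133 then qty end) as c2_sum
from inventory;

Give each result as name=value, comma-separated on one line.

reorder_sum=3010, c2_sum=1805

[reorder_sum: reorder < 130 or weight > 20]
bin=X54: ✗
bin=X40: ✓ → 209
bin=X49: ✓ → 304
bin=X14: ✓ → 506
bin=X97: ✗
bin=X12: ✓ → 403
bin=X91: ✓ → 568
bin=X32: ✓ → 427
bin=X31: ✗
bin=X62: ✓ → 593
reorder_sum = 209 + 304 + 506 + 403 + 568 + 427 + 593 = 3010
—
[c2_sum: aisle <> 'C2' and reorder <= 133]
bin=X54: ✗
bin=X40: ✗
bin=X49: ✓ → 304
bin=X14: ✓ → 506
bin=X97: ✗
bin=X12: ✗
bin=X91: ✓ → 568
bin=X32: ✓ → 427
bin=X31: ✗
bin=X62: ✗
c2_sum = 304 + 506 + 568 + 427 = 1805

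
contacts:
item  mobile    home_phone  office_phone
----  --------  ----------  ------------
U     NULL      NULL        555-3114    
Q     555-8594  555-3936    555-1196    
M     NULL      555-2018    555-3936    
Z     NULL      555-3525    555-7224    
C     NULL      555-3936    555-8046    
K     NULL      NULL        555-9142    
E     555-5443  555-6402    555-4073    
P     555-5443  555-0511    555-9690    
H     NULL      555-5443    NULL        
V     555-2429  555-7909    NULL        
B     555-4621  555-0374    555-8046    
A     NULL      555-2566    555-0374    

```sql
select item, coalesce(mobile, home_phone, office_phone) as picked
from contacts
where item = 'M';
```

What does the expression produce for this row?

item = M: mobile=NULL, home_phone=555-2018, office_phone=555-3936.
mobile=NULL, home_phone=555-2018 → 555-2018

555-2018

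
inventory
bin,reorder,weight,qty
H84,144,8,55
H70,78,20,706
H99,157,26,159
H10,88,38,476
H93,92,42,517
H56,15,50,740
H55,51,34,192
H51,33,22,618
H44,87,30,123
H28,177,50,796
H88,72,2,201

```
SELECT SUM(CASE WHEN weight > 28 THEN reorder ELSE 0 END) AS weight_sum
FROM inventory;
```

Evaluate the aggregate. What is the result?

bin=H84: ✗
bin=H70: ✗
bin=H99: ✗
bin=H10: ✓ → 88
bin=H93: ✓ → 92
bin=H56: ✓ → 15
bin=H55: ✓ → 51
bin=H51: ✗
bin=H44: ✓ → 87
bin=H28: ✓ → 177
bin=H88: ✗
weight_sum = 88 + 92 + 15 + 51 + 87 + 177 = 510

510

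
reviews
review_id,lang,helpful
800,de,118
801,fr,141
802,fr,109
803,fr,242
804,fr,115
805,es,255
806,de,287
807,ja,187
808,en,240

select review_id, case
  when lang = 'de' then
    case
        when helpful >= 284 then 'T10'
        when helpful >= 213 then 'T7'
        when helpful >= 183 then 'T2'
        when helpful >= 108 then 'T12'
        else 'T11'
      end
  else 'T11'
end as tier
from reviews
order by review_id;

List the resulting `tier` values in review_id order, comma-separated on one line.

review_id=800: lang='de' → inner[helpful >= 108] → T12
review_id=801: lang='fr' → outer ELSE → T11
review_id=802: lang='fr' → outer ELSE → T11
review_id=803: lang='fr' → outer ELSE → T11
review_id=804: lang='fr' → outer ELSE → T11
review_id=805: lang='es' → outer ELSE → T11
review_id=806: lang='de' → inner[helpful >= 284] → T10
review_id=807: lang='ja' → outer ELSE → T11
review_id=808: lang='en' → outer ELSE → T11

T12, T11, T11, T11, T11, T11, T10, T11, T11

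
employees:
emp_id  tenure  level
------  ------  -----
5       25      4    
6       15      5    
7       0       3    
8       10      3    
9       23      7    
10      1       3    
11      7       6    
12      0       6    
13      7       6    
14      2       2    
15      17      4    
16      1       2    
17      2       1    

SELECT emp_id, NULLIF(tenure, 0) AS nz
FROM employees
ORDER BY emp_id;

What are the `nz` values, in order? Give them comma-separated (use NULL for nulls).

emp_id=5: tenure=25 vs 0: differ → 25
emp_id=6: tenure=15 vs 0: differ → 15
emp_id=7: tenure=0 vs 0: equal → NULL
emp_id=8: tenure=10 vs 0: differ → 10
emp_id=9: tenure=23 vs 0: differ → 23
emp_id=10: tenure=1 vs 0: differ → 1
emp_id=11: tenure=7 vs 0: differ → 7
emp_id=12: tenure=0 vs 0: equal → NULL
emp_id=13: tenure=7 vs 0: differ → 7
emp_id=14: tenure=2 vs 0: differ → 2
emp_id=15: tenure=17 vs 0: differ → 17
emp_id=16: tenure=1 vs 0: differ → 1
emp_id=17: tenure=2 vs 0: differ → 2

25, 15, NULL, 10, 23, 1, 7, NULL, 7, 2, 17, 1, 2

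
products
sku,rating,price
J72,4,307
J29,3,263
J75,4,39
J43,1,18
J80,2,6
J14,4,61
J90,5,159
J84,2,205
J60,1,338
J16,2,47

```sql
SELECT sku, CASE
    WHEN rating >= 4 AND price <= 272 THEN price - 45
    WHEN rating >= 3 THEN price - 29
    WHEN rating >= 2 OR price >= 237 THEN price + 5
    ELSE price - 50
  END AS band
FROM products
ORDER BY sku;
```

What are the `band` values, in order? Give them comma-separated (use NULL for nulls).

16, 52, 234, -32, 343, 278, -6, 11, 210, 114

sku=J14: rating >= 4 AND price <= 272 → 16
sku=J16: rating >= 2 OR price >= 237 → 52
sku=J29: rating >= 3 → 234
sku=J43: ELSE → -32
sku=J60: rating >= 2 OR price >= 237 → 343
sku=J72: rating >= 3 → 278
sku=J75: rating >= 4 AND price <= 272 → -6
sku=J80: rating >= 2 OR price >= 237 → 11
sku=J84: rating >= 2 OR price >= 237 → 210
sku=J90: rating >= 4 AND price <= 272 → 114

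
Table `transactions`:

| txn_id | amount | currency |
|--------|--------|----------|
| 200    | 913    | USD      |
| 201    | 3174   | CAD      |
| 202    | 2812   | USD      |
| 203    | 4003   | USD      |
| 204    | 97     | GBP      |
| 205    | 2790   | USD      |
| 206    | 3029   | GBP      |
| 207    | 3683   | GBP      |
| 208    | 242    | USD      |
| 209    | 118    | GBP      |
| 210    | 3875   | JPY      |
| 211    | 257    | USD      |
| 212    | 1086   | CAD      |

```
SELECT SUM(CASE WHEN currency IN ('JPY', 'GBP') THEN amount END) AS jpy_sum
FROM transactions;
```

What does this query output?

txn_id=200: ✗
txn_id=201: ✗
txn_id=202: ✗
txn_id=203: ✗
txn_id=204: ✓ → 97
txn_id=205: ✗
txn_id=206: ✓ → 3029
txn_id=207: ✓ → 3683
txn_id=208: ✗
txn_id=209: ✓ → 118
txn_id=210: ✓ → 3875
txn_id=211: ✗
txn_id=212: ✗
jpy_sum = 97 + 3029 + 3683 + 118 + 3875 = 10802

10802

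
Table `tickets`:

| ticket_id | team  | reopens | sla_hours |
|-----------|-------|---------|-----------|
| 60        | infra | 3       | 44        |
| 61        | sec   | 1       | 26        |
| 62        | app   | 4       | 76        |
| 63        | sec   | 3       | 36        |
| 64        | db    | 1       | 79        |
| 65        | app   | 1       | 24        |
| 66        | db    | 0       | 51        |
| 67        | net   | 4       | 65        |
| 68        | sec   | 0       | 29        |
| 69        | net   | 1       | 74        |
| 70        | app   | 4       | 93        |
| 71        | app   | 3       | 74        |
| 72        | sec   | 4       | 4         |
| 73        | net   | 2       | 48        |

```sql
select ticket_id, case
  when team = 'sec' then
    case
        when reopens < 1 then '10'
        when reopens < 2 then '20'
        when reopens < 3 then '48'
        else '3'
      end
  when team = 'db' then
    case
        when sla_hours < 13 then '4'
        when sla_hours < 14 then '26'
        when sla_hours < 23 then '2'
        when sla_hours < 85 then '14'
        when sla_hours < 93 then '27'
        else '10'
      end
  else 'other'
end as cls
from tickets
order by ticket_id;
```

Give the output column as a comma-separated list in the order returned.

other, 20, other, 3, 14, other, 14, other, 10, other, other, other, 3, other

ticket_id=60: team='infra' → outer ELSE → other
ticket_id=61: team='sec' → inner[reopens < 2] → 20
ticket_id=62: team='app' → outer ELSE → other
ticket_id=63: team='sec' → inner[ELSE] → 3
ticket_id=64: team='db' → inner[sla_hours < 85] → 14
ticket_id=65: team='app' → outer ELSE → other
ticket_id=66: team='db' → inner[sla_hours < 85] → 14
ticket_id=67: team='net' → outer ELSE → other
ticket_id=68: team='sec' → inner[reopens < 1] → 10
ticket_id=69: team='net' → outer ELSE → other
ticket_id=70: team='app' → outer ELSE → other
ticket_id=71: team='app' → outer ELSE → other
ticket_id=72: team='sec' → inner[ELSE] → 3
ticket_id=73: team='net' → outer ELSE → other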